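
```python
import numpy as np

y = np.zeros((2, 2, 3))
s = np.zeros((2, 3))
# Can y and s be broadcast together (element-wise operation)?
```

Yes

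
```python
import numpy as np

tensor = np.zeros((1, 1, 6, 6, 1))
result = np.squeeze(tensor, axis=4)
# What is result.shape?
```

(1, 1, 6, 6)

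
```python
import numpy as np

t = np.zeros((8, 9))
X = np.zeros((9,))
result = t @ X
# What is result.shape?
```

(8,)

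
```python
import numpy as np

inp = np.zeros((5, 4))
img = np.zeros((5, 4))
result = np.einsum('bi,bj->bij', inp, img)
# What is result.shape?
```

(5, 4, 4)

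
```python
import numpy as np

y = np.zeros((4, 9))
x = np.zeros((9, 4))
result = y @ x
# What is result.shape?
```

(4, 4)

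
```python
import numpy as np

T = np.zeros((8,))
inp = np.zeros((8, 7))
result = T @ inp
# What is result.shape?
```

(7,)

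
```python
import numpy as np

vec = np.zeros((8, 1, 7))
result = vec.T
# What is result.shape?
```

(7, 1, 8)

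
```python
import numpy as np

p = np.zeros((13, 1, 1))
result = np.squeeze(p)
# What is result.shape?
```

(13,)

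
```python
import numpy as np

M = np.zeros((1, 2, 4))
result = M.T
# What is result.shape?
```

(4, 2, 1)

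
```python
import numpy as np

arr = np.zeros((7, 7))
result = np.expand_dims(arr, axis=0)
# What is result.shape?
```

(1, 7, 7)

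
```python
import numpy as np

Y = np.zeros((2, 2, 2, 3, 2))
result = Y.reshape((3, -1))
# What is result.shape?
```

(3, 16)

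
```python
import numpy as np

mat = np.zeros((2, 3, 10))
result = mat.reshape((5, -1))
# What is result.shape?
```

(5, 12)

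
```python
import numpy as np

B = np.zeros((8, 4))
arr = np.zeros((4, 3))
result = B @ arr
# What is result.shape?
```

(8, 3)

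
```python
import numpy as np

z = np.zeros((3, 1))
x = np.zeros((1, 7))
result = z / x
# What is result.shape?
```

(3, 7)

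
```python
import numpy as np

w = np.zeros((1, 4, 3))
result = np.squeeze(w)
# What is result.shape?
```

(4, 3)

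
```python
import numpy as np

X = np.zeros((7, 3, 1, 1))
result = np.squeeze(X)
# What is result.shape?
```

(7, 3)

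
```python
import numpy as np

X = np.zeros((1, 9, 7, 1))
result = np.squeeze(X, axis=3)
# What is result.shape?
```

(1, 9, 7)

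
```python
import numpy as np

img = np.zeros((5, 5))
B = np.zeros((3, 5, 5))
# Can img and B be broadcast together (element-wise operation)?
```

Yes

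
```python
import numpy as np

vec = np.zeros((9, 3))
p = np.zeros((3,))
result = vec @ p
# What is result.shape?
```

(9,)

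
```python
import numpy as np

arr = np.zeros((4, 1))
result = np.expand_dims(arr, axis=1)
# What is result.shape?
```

(4, 1, 1)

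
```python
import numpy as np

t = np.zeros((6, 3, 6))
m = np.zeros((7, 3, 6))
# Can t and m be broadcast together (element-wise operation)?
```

No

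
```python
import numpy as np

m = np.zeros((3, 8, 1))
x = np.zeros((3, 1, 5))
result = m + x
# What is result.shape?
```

(3, 8, 5)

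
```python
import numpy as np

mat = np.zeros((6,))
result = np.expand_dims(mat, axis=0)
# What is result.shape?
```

(1, 6)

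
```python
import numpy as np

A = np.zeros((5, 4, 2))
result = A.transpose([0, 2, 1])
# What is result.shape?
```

(5, 2, 4)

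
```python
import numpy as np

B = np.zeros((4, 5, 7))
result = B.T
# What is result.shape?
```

(7, 5, 4)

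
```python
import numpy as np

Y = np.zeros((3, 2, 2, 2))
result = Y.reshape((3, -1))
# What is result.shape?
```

(3, 8)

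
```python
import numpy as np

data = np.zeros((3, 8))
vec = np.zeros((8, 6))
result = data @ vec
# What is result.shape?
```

(3, 6)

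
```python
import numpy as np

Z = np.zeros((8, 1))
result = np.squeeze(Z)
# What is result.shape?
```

(8,)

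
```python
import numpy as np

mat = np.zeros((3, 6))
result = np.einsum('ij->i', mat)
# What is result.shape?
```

(3,)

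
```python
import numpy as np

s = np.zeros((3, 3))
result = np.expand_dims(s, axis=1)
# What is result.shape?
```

(3, 1, 3)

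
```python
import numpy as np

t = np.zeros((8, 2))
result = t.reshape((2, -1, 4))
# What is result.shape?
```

(2, 2, 4)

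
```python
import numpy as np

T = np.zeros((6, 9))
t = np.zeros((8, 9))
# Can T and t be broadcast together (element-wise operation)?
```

No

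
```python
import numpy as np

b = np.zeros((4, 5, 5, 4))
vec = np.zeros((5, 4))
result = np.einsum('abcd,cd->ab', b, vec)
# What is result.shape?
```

(4, 5)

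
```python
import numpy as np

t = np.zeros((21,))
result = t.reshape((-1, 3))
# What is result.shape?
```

(7, 3)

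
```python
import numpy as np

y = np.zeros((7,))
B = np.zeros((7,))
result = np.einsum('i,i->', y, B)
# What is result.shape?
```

()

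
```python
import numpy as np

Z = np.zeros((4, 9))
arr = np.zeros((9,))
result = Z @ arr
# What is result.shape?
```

(4,)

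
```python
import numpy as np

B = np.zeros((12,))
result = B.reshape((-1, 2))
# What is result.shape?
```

(6, 2)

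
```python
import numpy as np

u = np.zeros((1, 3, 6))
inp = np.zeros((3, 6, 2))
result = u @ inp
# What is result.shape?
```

(3, 3, 2)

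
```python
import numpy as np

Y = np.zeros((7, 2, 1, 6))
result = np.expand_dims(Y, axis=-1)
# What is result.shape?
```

(7, 2, 1, 6, 1)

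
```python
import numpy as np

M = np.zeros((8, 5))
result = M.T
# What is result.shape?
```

(5, 8)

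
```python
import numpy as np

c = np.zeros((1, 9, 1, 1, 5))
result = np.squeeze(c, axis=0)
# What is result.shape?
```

(9, 1, 1, 5)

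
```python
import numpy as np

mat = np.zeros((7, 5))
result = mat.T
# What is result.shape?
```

(5, 7)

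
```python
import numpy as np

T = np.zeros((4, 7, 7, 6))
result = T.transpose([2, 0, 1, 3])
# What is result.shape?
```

(7, 4, 7, 6)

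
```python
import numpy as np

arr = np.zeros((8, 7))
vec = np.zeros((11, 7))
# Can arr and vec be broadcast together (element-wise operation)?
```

No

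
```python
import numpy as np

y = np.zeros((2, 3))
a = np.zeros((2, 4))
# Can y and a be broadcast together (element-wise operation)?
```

No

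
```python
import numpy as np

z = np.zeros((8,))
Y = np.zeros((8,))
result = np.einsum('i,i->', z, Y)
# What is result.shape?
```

()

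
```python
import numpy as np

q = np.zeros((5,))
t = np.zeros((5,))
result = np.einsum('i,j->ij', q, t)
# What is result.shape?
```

(5, 5)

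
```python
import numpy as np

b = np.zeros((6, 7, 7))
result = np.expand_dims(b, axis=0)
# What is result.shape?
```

(1, 6, 7, 7)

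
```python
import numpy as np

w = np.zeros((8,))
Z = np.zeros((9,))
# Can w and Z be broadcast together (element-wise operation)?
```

No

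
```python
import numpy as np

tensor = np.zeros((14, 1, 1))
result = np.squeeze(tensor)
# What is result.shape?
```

(14,)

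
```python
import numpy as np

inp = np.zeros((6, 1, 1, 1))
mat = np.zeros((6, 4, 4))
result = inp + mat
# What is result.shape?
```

(6, 6, 4, 4)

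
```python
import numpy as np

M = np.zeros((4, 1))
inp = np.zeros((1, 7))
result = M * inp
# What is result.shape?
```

(4, 7)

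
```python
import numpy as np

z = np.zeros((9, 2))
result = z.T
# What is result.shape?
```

(2, 9)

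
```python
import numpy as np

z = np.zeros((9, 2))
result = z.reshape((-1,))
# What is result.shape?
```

(18,)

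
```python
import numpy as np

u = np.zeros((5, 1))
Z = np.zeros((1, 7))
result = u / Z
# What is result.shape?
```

(5, 7)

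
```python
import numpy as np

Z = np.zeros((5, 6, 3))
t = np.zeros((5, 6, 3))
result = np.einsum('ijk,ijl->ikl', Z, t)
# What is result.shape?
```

(5, 3, 3)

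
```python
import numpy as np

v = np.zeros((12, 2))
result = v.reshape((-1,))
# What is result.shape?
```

(24,)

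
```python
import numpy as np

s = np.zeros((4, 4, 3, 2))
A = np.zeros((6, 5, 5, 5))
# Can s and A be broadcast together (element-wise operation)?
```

No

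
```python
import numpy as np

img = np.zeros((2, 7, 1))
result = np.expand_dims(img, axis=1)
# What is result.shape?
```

(2, 1, 7, 1)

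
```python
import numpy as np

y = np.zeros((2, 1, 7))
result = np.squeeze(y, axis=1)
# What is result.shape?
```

(2, 7)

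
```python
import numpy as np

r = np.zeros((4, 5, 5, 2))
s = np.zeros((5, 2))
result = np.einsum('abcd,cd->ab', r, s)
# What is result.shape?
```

(4, 5)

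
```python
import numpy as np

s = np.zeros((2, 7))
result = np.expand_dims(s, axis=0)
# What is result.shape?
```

(1, 2, 7)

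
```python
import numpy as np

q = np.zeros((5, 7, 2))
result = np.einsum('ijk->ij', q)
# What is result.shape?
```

(5, 7)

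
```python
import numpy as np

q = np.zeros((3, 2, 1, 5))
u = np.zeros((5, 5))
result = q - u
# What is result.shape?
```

(3, 2, 5, 5)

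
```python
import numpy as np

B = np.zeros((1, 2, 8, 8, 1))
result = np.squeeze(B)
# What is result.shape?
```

(2, 8, 8)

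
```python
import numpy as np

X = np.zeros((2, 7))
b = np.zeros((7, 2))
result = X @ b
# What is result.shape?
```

(2, 2)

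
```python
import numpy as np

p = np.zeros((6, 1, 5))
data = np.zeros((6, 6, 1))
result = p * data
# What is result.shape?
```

(6, 6, 5)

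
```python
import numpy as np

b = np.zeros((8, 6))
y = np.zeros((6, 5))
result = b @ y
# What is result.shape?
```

(8, 5)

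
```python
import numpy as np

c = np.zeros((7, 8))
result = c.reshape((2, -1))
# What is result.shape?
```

(2, 28)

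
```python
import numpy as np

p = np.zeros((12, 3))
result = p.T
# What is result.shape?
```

(3, 12)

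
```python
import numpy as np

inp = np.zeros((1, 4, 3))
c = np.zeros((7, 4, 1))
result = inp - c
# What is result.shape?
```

(7, 4, 3)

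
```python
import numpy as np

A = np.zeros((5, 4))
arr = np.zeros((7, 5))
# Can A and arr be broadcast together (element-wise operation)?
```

No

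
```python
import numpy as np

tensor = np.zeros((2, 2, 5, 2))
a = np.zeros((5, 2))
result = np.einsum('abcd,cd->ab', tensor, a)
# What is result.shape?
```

(2, 2)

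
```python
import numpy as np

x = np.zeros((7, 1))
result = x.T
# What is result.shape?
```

(1, 7)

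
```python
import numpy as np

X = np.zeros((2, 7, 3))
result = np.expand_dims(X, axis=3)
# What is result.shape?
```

(2, 7, 3, 1)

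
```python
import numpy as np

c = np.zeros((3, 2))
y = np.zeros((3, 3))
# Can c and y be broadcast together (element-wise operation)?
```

No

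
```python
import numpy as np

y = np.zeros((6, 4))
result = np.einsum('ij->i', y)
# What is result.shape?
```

(6,)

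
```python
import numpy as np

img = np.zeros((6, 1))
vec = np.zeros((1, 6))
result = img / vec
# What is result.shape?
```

(6, 6)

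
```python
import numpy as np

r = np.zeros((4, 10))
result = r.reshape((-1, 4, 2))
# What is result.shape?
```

(5, 4, 2)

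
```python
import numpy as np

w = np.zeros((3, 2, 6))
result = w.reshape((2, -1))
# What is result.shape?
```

(2, 18)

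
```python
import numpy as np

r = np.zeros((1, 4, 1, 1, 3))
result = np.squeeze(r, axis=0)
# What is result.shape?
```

(4, 1, 1, 3)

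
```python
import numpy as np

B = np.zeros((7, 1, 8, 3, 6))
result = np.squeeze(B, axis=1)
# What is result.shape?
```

(7, 8, 3, 6)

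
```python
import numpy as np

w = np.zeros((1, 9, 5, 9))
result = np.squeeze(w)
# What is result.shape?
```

(9, 5, 9)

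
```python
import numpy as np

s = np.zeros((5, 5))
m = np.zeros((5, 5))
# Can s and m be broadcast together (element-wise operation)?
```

Yes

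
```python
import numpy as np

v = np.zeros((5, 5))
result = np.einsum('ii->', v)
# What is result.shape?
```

()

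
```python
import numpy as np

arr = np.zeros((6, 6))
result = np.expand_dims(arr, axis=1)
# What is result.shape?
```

(6, 1, 6)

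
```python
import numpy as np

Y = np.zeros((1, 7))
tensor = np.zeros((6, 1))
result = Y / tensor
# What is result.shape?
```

(6, 7)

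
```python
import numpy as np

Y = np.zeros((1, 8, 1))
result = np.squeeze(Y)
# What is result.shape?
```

(8,)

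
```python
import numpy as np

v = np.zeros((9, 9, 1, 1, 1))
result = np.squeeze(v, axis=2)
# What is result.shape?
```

(9, 9, 1, 1)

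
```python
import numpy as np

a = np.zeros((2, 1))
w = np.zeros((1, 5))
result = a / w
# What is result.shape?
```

(2, 5)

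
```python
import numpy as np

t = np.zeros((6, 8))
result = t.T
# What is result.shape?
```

(8, 6)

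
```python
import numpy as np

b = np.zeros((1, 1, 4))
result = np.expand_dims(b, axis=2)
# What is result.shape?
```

(1, 1, 1, 4)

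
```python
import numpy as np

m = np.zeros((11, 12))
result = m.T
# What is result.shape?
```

(12, 11)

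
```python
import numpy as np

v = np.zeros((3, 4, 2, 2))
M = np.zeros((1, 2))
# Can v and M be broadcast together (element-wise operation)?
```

Yes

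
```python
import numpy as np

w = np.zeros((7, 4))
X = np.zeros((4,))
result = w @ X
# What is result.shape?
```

(7,)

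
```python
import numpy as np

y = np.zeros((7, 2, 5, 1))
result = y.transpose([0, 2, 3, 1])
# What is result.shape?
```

(7, 5, 1, 2)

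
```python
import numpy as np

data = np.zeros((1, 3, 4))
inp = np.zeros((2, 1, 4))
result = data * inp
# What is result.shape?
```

(2, 3, 4)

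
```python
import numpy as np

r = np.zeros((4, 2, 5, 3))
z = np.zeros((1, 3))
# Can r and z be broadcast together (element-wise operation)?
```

Yes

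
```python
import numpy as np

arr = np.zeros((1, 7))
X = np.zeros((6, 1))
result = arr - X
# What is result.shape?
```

(6, 7)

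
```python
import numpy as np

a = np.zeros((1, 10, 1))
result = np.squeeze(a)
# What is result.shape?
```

(10,)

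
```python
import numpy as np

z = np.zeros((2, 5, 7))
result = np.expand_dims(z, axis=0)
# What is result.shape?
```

(1, 2, 5, 7)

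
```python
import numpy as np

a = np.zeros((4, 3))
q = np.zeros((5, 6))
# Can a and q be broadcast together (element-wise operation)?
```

No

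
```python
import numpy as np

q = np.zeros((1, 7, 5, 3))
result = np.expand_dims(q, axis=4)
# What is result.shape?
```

(1, 7, 5, 3, 1)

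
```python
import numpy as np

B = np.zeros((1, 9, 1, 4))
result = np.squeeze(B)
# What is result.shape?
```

(9, 4)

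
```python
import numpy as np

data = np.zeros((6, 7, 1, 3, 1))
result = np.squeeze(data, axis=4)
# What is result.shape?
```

(6, 7, 1, 3)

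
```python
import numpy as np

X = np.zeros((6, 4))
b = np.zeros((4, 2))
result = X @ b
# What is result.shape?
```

(6, 2)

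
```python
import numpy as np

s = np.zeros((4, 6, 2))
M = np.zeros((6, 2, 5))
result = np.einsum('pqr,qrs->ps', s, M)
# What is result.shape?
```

(4, 5)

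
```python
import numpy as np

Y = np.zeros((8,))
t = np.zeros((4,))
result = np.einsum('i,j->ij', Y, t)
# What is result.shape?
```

(8, 4)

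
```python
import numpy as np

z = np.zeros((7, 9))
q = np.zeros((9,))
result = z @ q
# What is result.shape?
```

(7,)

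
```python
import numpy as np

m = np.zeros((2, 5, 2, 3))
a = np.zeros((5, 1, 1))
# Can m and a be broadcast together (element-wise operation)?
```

Yes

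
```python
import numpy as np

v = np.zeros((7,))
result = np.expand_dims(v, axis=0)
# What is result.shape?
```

(1, 7)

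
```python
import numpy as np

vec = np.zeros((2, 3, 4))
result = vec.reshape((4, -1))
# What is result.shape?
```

(4, 6)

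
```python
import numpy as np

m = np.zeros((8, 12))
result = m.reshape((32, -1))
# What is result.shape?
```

(32, 3)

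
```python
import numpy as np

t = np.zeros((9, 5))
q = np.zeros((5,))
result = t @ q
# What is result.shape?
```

(9,)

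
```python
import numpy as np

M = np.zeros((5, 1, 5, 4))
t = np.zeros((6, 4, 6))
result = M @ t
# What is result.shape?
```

(5, 6, 5, 6)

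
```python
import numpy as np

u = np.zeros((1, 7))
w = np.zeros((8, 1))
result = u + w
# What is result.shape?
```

(8, 7)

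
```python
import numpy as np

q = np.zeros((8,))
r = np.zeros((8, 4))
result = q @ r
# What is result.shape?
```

(4,)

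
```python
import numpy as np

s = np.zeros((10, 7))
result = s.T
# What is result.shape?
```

(7, 10)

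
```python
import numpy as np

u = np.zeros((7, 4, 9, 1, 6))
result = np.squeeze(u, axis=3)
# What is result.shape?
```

(7, 4, 9, 6)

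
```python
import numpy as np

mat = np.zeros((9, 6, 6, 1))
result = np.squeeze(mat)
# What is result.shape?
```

(9, 6, 6)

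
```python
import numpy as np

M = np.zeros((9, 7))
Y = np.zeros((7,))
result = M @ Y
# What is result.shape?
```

(9,)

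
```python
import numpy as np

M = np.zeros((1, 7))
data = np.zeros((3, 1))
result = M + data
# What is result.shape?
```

(3, 7)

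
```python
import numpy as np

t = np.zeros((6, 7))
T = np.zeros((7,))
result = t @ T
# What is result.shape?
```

(6,)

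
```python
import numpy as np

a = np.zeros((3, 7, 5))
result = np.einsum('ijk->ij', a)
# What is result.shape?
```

(3, 7)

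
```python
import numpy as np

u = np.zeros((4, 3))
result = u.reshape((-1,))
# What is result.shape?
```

(12,)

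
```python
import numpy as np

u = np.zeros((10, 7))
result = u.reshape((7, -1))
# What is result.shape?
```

(7, 10)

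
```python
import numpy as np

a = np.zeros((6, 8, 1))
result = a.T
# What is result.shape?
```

(1, 8, 6)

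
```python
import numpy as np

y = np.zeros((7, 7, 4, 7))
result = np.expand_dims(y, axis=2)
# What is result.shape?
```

(7, 7, 1, 4, 7)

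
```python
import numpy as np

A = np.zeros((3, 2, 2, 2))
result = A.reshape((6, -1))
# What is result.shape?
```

(6, 4)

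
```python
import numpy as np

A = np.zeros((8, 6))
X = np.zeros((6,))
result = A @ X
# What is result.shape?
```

(8,)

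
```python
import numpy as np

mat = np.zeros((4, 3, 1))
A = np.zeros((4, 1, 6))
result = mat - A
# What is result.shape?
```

(4, 3, 6)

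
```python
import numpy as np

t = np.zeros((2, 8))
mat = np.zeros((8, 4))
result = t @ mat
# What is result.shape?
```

(2, 4)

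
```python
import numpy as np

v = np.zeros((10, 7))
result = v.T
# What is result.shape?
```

(7, 10)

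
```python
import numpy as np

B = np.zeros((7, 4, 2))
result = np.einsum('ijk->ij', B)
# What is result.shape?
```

(7, 4)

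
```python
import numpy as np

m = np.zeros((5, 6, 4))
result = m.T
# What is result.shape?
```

(4, 6, 5)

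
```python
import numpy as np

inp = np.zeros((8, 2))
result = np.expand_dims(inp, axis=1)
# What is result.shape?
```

(8, 1, 2)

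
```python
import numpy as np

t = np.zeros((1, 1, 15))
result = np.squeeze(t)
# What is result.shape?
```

(15,)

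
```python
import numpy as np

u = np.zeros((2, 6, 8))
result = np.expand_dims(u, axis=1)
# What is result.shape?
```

(2, 1, 6, 8)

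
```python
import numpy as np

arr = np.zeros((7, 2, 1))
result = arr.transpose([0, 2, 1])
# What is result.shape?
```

(7, 1, 2)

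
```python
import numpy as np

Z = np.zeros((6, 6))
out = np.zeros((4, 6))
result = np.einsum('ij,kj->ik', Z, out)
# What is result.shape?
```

(6, 4)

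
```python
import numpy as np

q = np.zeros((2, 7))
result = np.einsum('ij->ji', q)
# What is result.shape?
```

(7, 2)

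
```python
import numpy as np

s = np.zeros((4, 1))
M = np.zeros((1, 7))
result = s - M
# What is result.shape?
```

(4, 7)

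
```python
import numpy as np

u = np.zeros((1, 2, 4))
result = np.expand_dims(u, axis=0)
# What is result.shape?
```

(1, 1, 2, 4)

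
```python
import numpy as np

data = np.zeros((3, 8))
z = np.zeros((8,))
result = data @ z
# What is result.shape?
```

(3,)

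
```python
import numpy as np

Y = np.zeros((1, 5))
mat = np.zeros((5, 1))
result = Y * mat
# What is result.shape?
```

(5, 5)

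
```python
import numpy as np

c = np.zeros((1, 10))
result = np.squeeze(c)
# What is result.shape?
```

(10,)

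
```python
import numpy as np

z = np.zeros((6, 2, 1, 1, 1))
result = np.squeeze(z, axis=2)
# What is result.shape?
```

(6, 2, 1, 1)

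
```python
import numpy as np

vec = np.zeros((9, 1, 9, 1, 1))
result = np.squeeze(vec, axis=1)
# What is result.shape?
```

(9, 9, 1, 1)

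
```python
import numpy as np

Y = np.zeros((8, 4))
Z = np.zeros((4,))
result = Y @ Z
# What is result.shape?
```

(8,)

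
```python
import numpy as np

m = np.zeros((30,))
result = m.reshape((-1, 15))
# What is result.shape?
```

(2, 15)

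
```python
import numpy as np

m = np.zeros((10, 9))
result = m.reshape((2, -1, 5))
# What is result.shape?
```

(2, 9, 5)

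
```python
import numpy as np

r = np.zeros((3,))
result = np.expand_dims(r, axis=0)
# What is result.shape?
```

(1, 3)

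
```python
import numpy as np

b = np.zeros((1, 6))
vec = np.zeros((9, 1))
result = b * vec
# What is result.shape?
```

(9, 6)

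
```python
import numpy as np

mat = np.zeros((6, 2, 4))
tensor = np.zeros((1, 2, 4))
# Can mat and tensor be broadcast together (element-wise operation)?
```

Yes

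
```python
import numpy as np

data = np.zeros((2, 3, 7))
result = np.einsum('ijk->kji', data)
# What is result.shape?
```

(7, 3, 2)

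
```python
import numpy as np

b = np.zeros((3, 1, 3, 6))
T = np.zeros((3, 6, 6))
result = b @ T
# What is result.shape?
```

(3, 3, 3, 6)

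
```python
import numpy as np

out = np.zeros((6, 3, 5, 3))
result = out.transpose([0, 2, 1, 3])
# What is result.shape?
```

(6, 5, 3, 3)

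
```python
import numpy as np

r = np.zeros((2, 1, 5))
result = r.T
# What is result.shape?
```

(5, 1, 2)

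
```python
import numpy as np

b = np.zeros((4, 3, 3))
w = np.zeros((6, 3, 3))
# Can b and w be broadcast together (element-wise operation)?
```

No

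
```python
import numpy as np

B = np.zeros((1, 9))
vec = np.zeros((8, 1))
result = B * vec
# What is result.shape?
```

(8, 9)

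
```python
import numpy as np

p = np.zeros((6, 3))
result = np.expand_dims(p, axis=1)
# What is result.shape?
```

(6, 1, 3)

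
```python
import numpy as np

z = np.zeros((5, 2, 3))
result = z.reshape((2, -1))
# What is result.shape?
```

(2, 15)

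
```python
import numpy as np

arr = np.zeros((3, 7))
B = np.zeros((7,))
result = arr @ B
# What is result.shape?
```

(3,)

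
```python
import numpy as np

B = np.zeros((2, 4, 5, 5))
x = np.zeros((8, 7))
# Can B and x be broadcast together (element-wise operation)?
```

No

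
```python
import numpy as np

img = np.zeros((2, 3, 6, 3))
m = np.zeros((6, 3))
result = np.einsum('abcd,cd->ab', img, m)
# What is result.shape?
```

(2, 3)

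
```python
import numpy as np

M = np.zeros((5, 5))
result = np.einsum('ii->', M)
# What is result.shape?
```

()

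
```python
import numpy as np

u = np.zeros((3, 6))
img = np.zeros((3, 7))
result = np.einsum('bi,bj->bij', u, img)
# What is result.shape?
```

(3, 6, 7)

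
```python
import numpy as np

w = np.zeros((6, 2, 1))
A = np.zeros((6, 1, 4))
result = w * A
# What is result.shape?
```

(6, 2, 4)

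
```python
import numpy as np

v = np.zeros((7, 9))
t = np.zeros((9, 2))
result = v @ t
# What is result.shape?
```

(7, 2)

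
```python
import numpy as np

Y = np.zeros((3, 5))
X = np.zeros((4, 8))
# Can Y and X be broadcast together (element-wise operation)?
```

No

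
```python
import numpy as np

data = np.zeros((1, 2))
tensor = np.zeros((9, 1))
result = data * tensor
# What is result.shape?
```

(9, 2)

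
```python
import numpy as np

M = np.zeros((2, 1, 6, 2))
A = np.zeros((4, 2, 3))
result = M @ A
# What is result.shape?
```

(2, 4, 6, 3)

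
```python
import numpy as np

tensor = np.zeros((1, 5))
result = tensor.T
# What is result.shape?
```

(5, 1)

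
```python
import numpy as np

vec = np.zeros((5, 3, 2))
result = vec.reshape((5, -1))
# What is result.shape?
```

(5, 6)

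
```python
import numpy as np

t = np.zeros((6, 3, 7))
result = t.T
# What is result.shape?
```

(7, 3, 6)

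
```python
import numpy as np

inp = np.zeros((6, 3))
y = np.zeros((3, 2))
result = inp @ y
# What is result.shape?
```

(6, 2)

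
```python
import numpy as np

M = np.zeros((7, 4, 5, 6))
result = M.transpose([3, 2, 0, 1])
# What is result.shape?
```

(6, 5, 7, 4)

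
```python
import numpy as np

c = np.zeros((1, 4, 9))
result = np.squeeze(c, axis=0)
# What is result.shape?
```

(4, 9)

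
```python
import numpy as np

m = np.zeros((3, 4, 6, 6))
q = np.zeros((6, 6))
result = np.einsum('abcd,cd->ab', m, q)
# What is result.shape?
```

(3, 4)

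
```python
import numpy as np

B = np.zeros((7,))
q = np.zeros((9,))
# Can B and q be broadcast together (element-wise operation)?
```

No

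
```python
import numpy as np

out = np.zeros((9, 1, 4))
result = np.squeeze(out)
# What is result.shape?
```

(9, 4)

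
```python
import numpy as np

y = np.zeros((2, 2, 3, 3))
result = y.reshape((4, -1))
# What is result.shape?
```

(4, 9)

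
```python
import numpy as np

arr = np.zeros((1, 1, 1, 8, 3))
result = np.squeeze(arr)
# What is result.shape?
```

(8, 3)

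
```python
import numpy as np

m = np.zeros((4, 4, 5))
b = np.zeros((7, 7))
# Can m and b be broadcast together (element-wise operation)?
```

No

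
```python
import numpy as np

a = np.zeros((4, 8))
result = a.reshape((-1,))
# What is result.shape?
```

(32,)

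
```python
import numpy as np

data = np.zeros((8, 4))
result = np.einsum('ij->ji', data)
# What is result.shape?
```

(4, 8)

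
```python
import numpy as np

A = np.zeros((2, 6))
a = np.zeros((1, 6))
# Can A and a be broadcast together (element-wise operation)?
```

Yes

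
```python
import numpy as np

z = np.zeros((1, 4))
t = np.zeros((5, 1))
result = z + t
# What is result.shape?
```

(5, 4)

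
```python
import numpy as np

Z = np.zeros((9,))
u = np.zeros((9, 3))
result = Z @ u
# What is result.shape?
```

(3,)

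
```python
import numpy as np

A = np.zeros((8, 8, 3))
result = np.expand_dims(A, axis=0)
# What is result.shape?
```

(1, 8, 8, 3)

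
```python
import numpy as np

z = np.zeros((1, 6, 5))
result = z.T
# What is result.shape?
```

(5, 6, 1)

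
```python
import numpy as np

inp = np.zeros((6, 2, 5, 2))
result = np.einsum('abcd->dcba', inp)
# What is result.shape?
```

(2, 5, 2, 6)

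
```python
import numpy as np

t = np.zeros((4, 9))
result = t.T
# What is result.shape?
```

(9, 4)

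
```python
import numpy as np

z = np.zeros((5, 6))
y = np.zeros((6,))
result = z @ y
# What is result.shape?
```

(5,)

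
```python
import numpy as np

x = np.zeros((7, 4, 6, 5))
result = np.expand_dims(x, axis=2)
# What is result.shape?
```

(7, 4, 1, 6, 5)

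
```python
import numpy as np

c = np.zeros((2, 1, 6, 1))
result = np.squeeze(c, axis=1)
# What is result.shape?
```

(2, 6, 1)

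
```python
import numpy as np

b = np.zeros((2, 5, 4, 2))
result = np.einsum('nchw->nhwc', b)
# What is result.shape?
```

(2, 4, 2, 5)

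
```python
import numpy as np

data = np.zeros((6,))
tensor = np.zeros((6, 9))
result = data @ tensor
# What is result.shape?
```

(9,)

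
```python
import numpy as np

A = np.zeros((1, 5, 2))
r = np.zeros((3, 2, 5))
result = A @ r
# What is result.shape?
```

(3, 5, 5)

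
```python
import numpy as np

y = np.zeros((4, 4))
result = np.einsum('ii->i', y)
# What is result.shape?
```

(4,)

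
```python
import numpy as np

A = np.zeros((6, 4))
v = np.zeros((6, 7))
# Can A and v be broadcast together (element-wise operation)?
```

No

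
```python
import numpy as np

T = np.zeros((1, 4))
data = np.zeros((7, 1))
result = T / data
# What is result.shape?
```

(7, 4)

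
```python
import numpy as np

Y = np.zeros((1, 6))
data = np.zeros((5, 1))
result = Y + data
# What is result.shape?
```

(5, 6)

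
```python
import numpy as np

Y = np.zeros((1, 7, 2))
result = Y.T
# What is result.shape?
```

(2, 7, 1)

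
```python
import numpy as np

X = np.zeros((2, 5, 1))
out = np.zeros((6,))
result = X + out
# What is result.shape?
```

(2, 5, 6)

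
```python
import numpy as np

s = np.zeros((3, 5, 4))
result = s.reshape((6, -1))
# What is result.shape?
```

(6, 10)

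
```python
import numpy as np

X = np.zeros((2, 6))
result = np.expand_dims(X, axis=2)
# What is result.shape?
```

(2, 6, 1)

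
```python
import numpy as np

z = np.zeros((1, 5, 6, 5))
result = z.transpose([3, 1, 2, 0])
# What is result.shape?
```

(5, 5, 6, 1)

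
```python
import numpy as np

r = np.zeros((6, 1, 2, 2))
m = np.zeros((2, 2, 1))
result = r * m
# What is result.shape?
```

(6, 2, 2, 2)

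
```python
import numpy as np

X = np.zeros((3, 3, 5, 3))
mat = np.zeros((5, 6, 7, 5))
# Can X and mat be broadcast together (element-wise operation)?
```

No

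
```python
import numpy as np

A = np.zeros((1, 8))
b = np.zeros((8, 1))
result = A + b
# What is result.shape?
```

(8, 8)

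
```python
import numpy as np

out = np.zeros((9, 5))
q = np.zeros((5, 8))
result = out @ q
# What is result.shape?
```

(9, 8)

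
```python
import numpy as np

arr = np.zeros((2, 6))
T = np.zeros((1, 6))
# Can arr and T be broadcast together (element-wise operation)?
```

Yes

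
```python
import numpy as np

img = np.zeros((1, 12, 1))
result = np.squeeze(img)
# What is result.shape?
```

(12,)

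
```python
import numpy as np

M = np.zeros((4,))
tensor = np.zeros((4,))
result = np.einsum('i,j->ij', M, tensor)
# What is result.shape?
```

(4, 4)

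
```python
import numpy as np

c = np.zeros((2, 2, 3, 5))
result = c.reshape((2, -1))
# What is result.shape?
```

(2, 30)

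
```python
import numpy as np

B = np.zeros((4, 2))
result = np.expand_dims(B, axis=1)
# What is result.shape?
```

(4, 1, 2)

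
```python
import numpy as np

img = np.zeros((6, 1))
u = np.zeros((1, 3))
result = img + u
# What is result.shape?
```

(6, 3)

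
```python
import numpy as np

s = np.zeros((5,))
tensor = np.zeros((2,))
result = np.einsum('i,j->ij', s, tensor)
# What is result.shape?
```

(5, 2)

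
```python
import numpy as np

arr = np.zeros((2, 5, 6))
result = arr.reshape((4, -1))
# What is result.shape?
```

(4, 15)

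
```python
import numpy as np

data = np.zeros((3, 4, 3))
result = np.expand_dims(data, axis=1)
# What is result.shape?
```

(3, 1, 4, 3)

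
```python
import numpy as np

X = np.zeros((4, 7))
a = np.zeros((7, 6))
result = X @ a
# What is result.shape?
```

(4, 6)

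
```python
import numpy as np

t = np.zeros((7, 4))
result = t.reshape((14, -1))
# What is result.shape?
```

(14, 2)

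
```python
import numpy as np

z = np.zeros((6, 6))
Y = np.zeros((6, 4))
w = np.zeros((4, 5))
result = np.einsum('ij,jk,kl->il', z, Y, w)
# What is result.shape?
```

(6, 5)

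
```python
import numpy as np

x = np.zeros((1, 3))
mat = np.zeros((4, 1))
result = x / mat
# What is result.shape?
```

(4, 3)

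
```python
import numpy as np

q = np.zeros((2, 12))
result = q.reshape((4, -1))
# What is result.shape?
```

(4, 6)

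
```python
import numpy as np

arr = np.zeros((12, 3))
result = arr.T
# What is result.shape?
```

(3, 12)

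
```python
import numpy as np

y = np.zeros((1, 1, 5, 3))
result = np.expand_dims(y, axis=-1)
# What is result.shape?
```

(1, 1, 5, 3, 1)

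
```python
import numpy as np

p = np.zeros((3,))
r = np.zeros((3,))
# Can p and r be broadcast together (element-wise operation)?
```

Yes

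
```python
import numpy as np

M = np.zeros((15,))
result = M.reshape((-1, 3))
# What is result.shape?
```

(5, 3)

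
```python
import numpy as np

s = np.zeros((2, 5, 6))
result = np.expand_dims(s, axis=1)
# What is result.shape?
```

(2, 1, 5, 6)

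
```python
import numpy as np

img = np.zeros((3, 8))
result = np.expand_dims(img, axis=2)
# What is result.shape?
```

(3, 8, 1)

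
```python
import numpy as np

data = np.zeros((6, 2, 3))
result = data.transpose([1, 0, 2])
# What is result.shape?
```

(2, 6, 3)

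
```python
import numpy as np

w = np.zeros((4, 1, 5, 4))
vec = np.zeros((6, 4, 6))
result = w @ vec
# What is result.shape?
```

(4, 6, 5, 6)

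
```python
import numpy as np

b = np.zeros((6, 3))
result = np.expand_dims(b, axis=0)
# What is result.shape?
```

(1, 6, 3)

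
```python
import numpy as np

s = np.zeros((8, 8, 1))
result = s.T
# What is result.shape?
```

(1, 8, 8)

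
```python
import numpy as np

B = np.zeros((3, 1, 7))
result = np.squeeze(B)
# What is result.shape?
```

(3, 7)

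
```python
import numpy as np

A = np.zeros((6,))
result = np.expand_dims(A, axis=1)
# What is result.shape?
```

(6, 1)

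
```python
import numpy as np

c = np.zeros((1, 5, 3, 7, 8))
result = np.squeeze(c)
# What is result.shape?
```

(5, 3, 7, 8)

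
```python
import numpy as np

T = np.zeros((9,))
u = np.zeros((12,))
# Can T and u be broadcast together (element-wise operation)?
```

No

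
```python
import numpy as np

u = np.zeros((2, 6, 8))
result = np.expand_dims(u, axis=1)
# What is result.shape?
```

(2, 1, 6, 8)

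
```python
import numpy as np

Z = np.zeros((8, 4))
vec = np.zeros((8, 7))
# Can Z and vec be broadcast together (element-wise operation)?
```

No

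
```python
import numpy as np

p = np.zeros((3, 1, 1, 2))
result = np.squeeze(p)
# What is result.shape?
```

(3, 2)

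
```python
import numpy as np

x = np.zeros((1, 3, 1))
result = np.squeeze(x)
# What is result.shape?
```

(3,)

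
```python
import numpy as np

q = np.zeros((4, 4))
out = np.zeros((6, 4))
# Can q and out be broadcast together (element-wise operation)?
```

No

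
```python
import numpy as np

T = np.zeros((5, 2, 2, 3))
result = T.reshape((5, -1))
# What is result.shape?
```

(5, 12)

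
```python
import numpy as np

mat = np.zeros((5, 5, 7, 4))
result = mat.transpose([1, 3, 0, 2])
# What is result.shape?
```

(5, 4, 5, 7)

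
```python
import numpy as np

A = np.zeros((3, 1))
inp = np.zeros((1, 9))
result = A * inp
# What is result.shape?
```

(3, 9)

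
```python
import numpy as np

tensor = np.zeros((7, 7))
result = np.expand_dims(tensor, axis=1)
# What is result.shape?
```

(7, 1, 7)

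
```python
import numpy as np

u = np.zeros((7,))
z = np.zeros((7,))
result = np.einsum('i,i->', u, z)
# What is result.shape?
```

()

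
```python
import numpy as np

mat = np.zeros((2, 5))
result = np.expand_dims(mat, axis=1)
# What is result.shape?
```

(2, 1, 5)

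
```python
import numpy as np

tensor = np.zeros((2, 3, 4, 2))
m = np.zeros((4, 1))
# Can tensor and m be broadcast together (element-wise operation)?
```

Yes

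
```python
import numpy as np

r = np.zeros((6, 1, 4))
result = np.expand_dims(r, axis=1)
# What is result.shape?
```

(6, 1, 1, 4)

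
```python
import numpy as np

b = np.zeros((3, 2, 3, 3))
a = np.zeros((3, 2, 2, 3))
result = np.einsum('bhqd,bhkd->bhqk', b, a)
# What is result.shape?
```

(3, 2, 3, 2)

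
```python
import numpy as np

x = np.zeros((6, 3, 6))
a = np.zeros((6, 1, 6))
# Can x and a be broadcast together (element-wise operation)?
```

Yes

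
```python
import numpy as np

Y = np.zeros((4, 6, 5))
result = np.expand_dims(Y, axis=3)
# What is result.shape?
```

(4, 6, 5, 1)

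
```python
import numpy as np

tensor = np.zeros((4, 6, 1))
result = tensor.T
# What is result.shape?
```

(1, 6, 4)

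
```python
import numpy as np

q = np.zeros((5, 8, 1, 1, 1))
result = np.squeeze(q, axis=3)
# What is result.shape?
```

(5, 8, 1, 1)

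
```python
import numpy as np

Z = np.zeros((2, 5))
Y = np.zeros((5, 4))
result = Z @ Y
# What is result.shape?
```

(2, 4)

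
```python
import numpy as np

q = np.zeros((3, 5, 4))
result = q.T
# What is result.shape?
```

(4, 5, 3)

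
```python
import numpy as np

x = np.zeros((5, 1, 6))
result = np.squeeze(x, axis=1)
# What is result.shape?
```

(5, 6)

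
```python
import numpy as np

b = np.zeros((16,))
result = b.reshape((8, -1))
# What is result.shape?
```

(8, 2)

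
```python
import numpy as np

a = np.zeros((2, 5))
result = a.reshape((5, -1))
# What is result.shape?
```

(5, 2)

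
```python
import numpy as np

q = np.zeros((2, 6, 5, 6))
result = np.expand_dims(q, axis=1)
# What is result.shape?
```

(2, 1, 6, 5, 6)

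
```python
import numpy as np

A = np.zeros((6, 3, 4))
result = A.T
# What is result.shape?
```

(4, 3, 6)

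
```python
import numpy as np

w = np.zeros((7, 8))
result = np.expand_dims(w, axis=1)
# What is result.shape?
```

(7, 1, 8)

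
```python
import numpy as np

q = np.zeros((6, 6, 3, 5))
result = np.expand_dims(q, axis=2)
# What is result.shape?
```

(6, 6, 1, 3, 5)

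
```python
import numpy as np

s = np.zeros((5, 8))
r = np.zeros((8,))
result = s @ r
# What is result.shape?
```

(5,)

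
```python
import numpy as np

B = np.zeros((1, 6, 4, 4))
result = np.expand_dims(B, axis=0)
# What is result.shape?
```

(1, 1, 6, 4, 4)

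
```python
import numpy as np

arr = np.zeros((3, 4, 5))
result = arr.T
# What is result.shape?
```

(5, 4, 3)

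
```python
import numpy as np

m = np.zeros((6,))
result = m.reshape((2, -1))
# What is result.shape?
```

(2, 3)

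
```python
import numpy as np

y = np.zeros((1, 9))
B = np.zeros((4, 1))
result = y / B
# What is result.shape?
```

(4, 9)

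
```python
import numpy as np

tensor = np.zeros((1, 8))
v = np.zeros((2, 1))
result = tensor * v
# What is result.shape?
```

(2, 8)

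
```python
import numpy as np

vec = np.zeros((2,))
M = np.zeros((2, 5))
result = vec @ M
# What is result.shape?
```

(5,)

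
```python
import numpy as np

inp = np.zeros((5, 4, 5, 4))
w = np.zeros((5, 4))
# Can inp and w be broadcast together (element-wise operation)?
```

Yes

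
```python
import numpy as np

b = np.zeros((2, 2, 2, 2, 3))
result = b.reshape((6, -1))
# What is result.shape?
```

(6, 8)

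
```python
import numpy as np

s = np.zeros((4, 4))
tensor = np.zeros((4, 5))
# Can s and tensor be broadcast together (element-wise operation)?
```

No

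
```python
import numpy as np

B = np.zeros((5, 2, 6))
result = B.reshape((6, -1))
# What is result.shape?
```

(6, 10)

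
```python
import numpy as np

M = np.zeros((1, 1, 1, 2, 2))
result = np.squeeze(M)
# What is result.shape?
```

(2, 2)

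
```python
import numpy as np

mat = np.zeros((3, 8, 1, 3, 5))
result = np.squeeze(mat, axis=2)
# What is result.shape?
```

(3, 8, 3, 5)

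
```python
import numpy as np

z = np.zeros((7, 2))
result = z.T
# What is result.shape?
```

(2, 7)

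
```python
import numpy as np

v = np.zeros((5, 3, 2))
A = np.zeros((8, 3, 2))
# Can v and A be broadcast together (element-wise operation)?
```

No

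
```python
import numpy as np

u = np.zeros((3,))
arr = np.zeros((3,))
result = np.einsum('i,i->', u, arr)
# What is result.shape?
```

()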